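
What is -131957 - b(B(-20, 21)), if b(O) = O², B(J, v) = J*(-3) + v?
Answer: -138518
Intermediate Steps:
B(J, v) = v - 3*J (B(J, v) = -3*J + v = v - 3*J)
-131957 - b(B(-20, 21)) = -131957 - (21 - 3*(-20))² = -131957 - (21 + 60)² = -131957 - 1*81² = -131957 - 1*6561 = -131957 - 6561 = -138518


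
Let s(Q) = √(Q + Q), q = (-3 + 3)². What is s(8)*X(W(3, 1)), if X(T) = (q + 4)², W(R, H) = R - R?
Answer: 64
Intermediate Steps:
W(R, H) = 0
q = 0 (q = 0² = 0)
X(T) = 16 (X(T) = (0 + 4)² = 4² = 16)
s(Q) = √2*√Q (s(Q) = √(2*Q) = √2*√Q)
s(8)*X(W(3, 1)) = (√2*√8)*16 = (√2*(2*√2))*16 = 4*16 = 64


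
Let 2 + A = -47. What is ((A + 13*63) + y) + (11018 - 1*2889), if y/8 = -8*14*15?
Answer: -4541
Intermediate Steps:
A = -49 (A = -2 - 47 = -49)
y = -13440 (y = 8*(-8*14*15) = 8*(-112*15) = 8*(-1680) = -13440)
((A + 13*63) + y) + (11018 - 1*2889) = ((-49 + 13*63) - 13440) + (11018 - 1*2889) = ((-49 + 819) - 13440) + (11018 - 2889) = (770 - 13440) + 8129 = -12670 + 8129 = -4541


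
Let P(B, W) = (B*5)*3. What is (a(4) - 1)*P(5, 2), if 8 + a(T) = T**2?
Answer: 525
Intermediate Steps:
P(B, W) = 15*B (P(B, W) = (5*B)*3 = 15*B)
a(T) = -8 + T**2
(a(4) - 1)*P(5, 2) = ((-8 + 4**2) - 1)*(15*5) = ((-8 + 16) - 1)*75 = (8 - 1)*75 = 7*75 = 525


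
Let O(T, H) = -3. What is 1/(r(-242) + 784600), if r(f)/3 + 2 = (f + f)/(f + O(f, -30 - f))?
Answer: 245/192226982 ≈ 1.2745e-6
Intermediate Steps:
r(f) = -6 + 6*f/(-3 + f) (r(f) = -6 + 3*((f + f)/(f - 3)) = -6 + 3*((2*f)/(-3 + f)) = -6 + 3*(2*f/(-3 + f)) = -6 + 6*f/(-3 + f))
1/(r(-242) + 784600) = 1/(18/(-3 - 242) + 784600) = 1/(18/(-245) + 784600) = 1/(18*(-1/245) + 784600) = 1/(-18/245 + 784600) = 1/(192226982/245) = 245/192226982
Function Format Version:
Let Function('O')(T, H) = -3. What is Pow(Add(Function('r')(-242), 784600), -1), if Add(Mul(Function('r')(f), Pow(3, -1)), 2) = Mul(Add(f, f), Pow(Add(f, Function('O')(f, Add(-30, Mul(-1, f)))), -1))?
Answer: Rational(245, 192226982) ≈ 1.2745e-6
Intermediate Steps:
Function('r')(f) = Add(-6, Mul(6, f, Pow(Add(-3, f), -1))) (Function('r')(f) = Add(-6, Mul(3, Mul(Add(f, f), Pow(Add(f, -3), -1)))) = Add(-6, Mul(3, Mul(Mul(2, f), Pow(Add(-3, f), -1)))) = Add(-6, Mul(3, Mul(2, f, Pow(Add(-3, f), -1)))) = Add(-6, Mul(6, f, Pow(Add(-3, f), -1))))
Pow(Add(Function('r')(-242), 784600), -1) = Pow(Add(Mul(18, Pow(Add(-3, -242), -1)), 784600), -1) = Pow(Add(Mul(18, Pow(-245, -1)), 784600), -1) = Pow(Add(Mul(18, Rational(-1, 245)), 784600), -1) = Pow(Add(Rational(-18, 245), 784600), -1) = Pow(Rational(192226982, 245), -1) = Rational(245, 192226982)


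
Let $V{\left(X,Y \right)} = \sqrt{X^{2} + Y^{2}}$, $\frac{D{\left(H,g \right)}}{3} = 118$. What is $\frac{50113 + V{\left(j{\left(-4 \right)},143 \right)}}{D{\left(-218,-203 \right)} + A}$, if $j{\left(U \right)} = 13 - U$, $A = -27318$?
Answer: $- \frac{7159}{3852} - \frac{\sqrt{20738}}{26964} \approx -1.8639$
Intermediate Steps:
$D{\left(H,g \right)} = 354$ ($D{\left(H,g \right)} = 3 \cdot 118 = 354$)
$\frac{50113 + V{\left(j{\left(-4 \right)},143 \right)}}{D{\left(-218,-203 \right)} + A} = \frac{50113 + \sqrt{\left(13 - -4\right)^{2} + 143^{2}}}{354 - 27318} = \frac{50113 + \sqrt{\left(13 + 4\right)^{2} + 20449}}{-26964} = \left(50113 + \sqrt{17^{2} + 20449}\right) \left(- \frac{1}{26964}\right) = \left(50113 + \sqrt{289 + 20449}\right) \left(- \frac{1}{26964}\right) = \left(50113 + \sqrt{20738}\right) \left(- \frac{1}{26964}\right) = - \frac{7159}{3852} - \frac{\sqrt{20738}}{26964}$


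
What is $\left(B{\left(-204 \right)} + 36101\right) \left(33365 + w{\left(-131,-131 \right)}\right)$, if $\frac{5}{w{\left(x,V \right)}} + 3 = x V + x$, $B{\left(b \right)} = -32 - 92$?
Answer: $\frac{20438744525220}{17027} \approx 1.2004 \cdot 10^{9}$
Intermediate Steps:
$B{\left(b \right)} = -124$
$w{\left(x,V \right)} = \frac{5}{-3 + x + V x}$ ($w{\left(x,V \right)} = \frac{5}{-3 + \left(x V + x\right)} = \frac{5}{-3 + \left(V x + x\right)} = \frac{5}{-3 + \left(x + V x\right)} = \frac{5}{-3 + x + V x}$)
$\left(B{\left(-204 \right)} + 36101\right) \left(33365 + w{\left(-131,-131 \right)}\right) = \left(-124 + 36101\right) \left(33365 + \frac{5}{-3 - 131 - -17161}\right) = 35977 \left(33365 + \frac{5}{-3 - 131 + 17161}\right) = 35977 \left(33365 + \frac{5}{17027}\right) = 35977 \cdot \frac{568105860}{17027} = \frac{20438744525220}{17027}$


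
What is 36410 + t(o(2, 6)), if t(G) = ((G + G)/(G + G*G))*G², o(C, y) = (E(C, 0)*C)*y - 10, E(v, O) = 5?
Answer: 1861910/51 ≈ 36508.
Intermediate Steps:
o(C, y) = -10 + 5*C*y (o(C, y) = (5*C)*y - 10 = 5*C*y - 10 = -10 + 5*C*y)
t(G) = 2*G³/(G + G²) (t(G) = ((2*G)/(G + G²))*G² = (2*G/(G + G²))*G² = 2*G³/(G + G²))
36410 + t(o(2, 6)) = 36410 + 2*(-10 + 5*2*6)²/(1 + (-10 + 5*2*6)) = 36410 + 2*(-10 + 60)²/(1 + (-10 + 60)) = 36410 + 2*50²/(1 + 50) = 36410 + 2*2500/51 = 36410 + 2*2500*(1/51) = 36410 + 5000/51 = 1861910/51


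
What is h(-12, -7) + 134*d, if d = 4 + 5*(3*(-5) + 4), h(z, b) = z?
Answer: -6846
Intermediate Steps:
d = -51 (d = 4 + 5*(-15 + 4) = 4 + 5*(-11) = 4 - 55 = -51)
h(-12, -7) + 134*d = -12 + 134*(-51) = -12 - 6834 = -6846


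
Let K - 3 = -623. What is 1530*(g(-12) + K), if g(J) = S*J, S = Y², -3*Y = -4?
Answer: -981240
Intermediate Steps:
K = -620 (K = 3 - 623 = -620)
Y = 4/3 (Y = -⅓*(-4) = 4/3 ≈ 1.3333)
S = 16/9 (S = (4/3)² = 16/9 ≈ 1.7778)
g(J) = 16*J/9
1530*(g(-12) + K) = 1530*((16/9)*(-12) - 620) = 1530*(-64/3 - 620) = 1530*(-1924/3) = -981240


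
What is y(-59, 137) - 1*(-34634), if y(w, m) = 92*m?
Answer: 47238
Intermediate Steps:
y(-59, 137) - 1*(-34634) = 92*137 - 1*(-34634) = 12604 + 34634 = 47238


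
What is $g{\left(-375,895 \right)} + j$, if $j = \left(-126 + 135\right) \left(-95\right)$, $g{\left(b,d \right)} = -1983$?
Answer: $-2838$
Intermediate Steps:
$j = -855$ ($j = 9 \left(-95\right) = -855$)
$g{\left(-375,895 \right)} + j = -1983 - 855 = -2838$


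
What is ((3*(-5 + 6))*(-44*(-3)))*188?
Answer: 74448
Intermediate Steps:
((3*(-5 + 6))*(-44*(-3)))*188 = ((3*1)*132)*188 = (3*132)*188 = 396*188 = 74448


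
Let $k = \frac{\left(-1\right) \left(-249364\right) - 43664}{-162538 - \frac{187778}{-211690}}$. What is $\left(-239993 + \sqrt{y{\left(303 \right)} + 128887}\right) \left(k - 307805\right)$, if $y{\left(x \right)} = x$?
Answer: $\frac{1270863536452242592665}{17203740721} - \frac{5295419184943905 \sqrt{129190}}{17203740721} \approx 7.3761 \cdot 10^{10}$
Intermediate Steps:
$k = - \frac{21772316500}{17203740721}$ ($k = \frac{249364 - 43664}{-162538 - - \frac{93889}{105845}} = \frac{205700}{-162538 + \frac{93889}{105845}} = \frac{205700}{- \frac{17203740721}{105845}} = 205700 \left(- \frac{105845}{17203740721}\right) = - \frac{21772316500}{17203740721} \approx -1.2656$)
$\left(-239993 + \sqrt{y{\left(303 \right)} + 128887}\right) \left(k - 307805\right) = \left(-239993 + \sqrt{303 + 128887}\right) \left(- \frac{21772316500}{17203740721} - 307805\right) = \left(-239993 + \sqrt{129190}\right) \left(- \frac{5295419184943905}{17203740721}\right) = \frac{1270863536452242592665}{17203740721} - \frac{5295419184943905 \sqrt{129190}}{17203740721}$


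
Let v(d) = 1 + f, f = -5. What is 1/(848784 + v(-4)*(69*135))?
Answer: 1/811524 ≈ 1.2322e-6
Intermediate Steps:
v(d) = -4 (v(d) = 1 - 5 = -4)
1/(848784 + v(-4)*(69*135)) = 1/(848784 - 276*135) = 1/(848784 - 4*9315) = 1/(848784 - 37260) = 1/811524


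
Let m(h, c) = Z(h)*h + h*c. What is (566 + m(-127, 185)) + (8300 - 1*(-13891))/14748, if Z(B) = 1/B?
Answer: -112706651/4916 ≈ -22927.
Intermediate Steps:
m(h, c) = 1 + c*h (m(h, c) = h/h + h*c = 1 + c*h)
(566 + m(-127, 185)) + (8300 - 1*(-13891))/14748 = (566 + (1 + 185*(-127))) + (8300 - 1*(-13891))/14748 = (566 + (1 - 23495)) + (8300 + 13891)*(1/14748) = (566 - 23494) + 22191*(1/14748) = -22928 + 7397/4916 = -112706651/4916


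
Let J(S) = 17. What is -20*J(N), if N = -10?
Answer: -340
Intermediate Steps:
-20*J(N) = -20*17 = -340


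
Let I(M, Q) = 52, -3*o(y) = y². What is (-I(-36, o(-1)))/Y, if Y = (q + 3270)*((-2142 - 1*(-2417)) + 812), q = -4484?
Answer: 26/659809 ≈ 3.9405e-5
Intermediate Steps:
o(y) = -y²/3
Y = -1319618 (Y = (-4484 + 3270)*((-2142 - 1*(-2417)) + 812) = -1214*((-2142 + 2417) + 812) = -1214*(275 + 812) = -1214*1087 = -1319618)
(-I(-36, o(-1)))/Y = -1*52/(-1319618) = -52*(-1/1319618) = 26/659809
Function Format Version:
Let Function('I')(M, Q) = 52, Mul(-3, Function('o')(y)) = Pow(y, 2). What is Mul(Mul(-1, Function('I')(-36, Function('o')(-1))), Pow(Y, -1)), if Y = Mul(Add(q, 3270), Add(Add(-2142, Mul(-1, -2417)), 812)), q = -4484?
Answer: Rational(26, 659809) ≈ 3.9405e-5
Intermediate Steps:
Function('o')(y) = Mul(Rational(-1, 3), Pow(y, 2))
Y = -1319618 (Y = Mul(Add(-4484, 3270), Add(Add(-2142, Mul(-1, -2417)), 812)) = Mul(-1214, Add(Add(-2142, 2417), 812)) = Mul(-1214, Add(275, 812)) = Mul(-1214, 1087) = -1319618)
Mul(Mul(-1, Function('I')(-36, Function('o')(-1))), Pow(Y, -1)) = Mul(Mul(-1, 52), Pow(-1319618, -1)) = Mul(-52, Rational(-1, 1319618)) = Rational(26, 659809)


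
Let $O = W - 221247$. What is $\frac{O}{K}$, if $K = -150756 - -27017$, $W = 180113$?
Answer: $\frac{41134}{123739} \approx 0.33243$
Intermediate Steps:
$K = -123739$ ($K = -150756 + 27017 = -123739$)
$O = -41134$ ($O = 180113 - 221247 = -41134$)
$\frac{O}{K} = - \frac{41134}{-123739} = \left(-41134\right) \left(- \frac{1}{123739}\right) = \frac{41134}{123739}$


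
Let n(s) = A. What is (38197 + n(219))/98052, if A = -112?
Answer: 12695/32684 ≈ 0.38842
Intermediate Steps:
n(s) = -112
(38197 + n(219))/98052 = (38197 - 112)/98052 = 38085*(1/98052) = 12695/32684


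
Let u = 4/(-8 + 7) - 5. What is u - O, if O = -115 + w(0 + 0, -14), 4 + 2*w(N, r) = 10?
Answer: 103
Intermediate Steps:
w(N, r) = 3 (w(N, r) = -2 + (½)*10 = -2 + 5 = 3)
O = -112 (O = -115 + 3 = -112)
u = -9 (u = 4/(-1) - 5 = -1*4 - 5 = -4 - 5 = -9)
u - O = -9 - 1*(-112) = -9 + 112 = 103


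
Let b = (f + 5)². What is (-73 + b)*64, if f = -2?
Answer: -4096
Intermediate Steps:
b = 9 (b = (-2 + 5)² = 3² = 9)
(-73 + b)*64 = (-73 + 9)*64 = -64*64 = -4096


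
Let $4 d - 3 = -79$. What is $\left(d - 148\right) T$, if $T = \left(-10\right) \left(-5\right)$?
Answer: $-8350$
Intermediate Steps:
$d = -19$ ($d = \frac{3}{4} + \frac{1}{4} \left(-79\right) = \frac{3}{4} - \frac{79}{4} = -19$)
$T = 50$
$\left(d - 148\right) T = \left(-19 - 148\right) 50 = \left(-167\right) 50 = -8350$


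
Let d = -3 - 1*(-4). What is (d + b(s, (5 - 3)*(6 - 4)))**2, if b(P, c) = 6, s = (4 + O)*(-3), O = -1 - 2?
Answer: 49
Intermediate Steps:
O = -3
s = -3 (s = (4 - 3)*(-3) = 1*(-3) = -3)
d = 1 (d = -3 + 4 = 1)
(d + b(s, (5 - 3)*(6 - 4)))**2 = (1 + 6)**2 = 7**2 = 49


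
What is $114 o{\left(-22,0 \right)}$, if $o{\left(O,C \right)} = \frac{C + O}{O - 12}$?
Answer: $\frac{1254}{17} \approx 73.765$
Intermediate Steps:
$o{\left(O,C \right)} = \frac{C + O}{-12 + O}$
$114 o{\left(-22,0 \right)} = 114 \frac{0 - 22}{-12 - 22} = 114 \frac{1}{-34} \left(-22\right) = 114 \left(\left(- \frac{1}{34}\right) \left(-22\right)\right) = 114 \cdot \frac{11}{17} = \frac{1254}{17}$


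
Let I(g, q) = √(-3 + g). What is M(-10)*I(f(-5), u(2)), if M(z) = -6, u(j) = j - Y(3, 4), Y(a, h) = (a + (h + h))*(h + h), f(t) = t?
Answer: -12*I*√2 ≈ -16.971*I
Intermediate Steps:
Y(a, h) = 2*h*(a + 2*h) (Y(a, h) = (a + 2*h)*(2*h) = 2*h*(a + 2*h))
u(j) = -88 + j (u(j) = j - 2*4*(3 + 2*4) = j - 2*4*(3 + 8) = j - 2*4*11 = j - 1*88 = j - 88 = -88 + j)
M(-10)*I(f(-5), u(2)) = -6*√(-3 - 5) = -12*I*√2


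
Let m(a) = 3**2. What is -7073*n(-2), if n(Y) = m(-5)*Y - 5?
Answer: 162679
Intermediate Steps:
m(a) = 9
n(Y) = -5 + 9*Y (n(Y) = 9*Y - 5 = -5 + 9*Y)
-7073*n(-2) = -7073*(-5 + 9*(-2)) = -7073*(-5 - 18) = -7073*(-23) = 162679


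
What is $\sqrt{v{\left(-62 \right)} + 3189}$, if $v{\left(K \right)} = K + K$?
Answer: $\sqrt{3065} \approx 55.362$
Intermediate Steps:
$v{\left(K \right)} = 2 K$
$\sqrt{v{\left(-62 \right)} + 3189} = \sqrt{2 \left(-62\right) + 3189} = \sqrt{-124 + 3189} = \sqrt{3065}$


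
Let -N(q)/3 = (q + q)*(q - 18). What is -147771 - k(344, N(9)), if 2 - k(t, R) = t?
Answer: -147429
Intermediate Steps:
N(q) = -6*q*(-18 + q) (N(q) = -3*(q + q)*(q - 18) = -3*2*q*(-18 + q) = -6*q*(-18 + q))
k(t, R) = 2 - t
-147771 - k(344, N(9)) = -147771 - (2 - 1*344) = -147771 - (2 - 344) = -147771 - 1*(-342) = -147771 + 342 = -147429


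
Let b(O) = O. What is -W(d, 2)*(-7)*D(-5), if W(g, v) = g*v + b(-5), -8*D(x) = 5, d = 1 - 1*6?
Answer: 525/8 ≈ 65.625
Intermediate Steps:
d = -5 (d = 1 - 6 = -5)
D(x) = -5/8 (D(x) = -⅛*5 = -5/8)
W(g, v) = -5 + g*v (W(g, v) = g*v - 5 = -5 + g*v)
-W(d, 2)*(-7)*D(-5) = -(-5 - 5*2)*(-7)*(-5)/8 = -(-5 - 10)*(-7)*(-5)/8 = -(-15*(-7))*(-5)/8 = -105*(-5)/8 = -1*(-525/8) = 525/8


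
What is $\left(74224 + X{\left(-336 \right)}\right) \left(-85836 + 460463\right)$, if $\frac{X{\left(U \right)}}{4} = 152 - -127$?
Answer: $28224398180$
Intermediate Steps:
$X{\left(U \right)} = 1116$ ($X{\left(U \right)} = 4 \left(152 - -127\right) = 4 \left(152 + 127\right) = 4 \cdot 279 = 1116$)
$\left(74224 + X{\left(-336 \right)}\right) \left(-85836 + 460463\right) = \left(74224 + 1116\right) \left(-85836 + 460463\right) = 75340 \cdot 374627 = 28224398180$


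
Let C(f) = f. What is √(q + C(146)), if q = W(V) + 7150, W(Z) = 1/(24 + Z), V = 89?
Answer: √93162737/113 ≈ 85.417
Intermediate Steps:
q = 807951/113 (q = 1/(24 + 89) + 7150 = 1/113 + 7150 = 807951/113 ≈ 7150.0)
√(q + C(146)) = √(807951/113 + 146) = √(824449/113) = √93162737/113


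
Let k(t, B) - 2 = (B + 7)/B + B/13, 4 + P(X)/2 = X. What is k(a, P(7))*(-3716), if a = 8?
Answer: -670738/39 ≈ -17198.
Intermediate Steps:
P(X) = -8 + 2*X
k(t, B) = 2 + B/13 + (7 + B)/B (k(t, B) = 2 + ((B + 7)/B + B/13) = 2 + ((7 + B)/B + B*(1/13)) = 2 + ((7 + B)/B + B/13) = 2 + (B/13 + (7 + B)/B) = 2 + B/13 + (7 + B)/B)
k(a, P(7))*(-3716) = (3 + 7/(-8 + 2*7) + (-8 + 2*7)/13)*(-3716) = (3 + 7/(-8 + 14) + (-8 + 14)/13)*(-3716) = (3 + 7/6 + (1/13)*6)*(-3716) = (3 + 7*(1/6) + 6/13)*(-3716) = (3 + 7/6 + 6/13)*(-3716) = (361/78)*(-3716) = -670738/39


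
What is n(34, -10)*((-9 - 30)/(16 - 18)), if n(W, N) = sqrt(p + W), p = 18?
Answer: 39*sqrt(13) ≈ 140.62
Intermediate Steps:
n(W, N) = sqrt(18 + W)
n(34, -10)*((-9 - 30)/(16 - 18)) = sqrt(18 + 34)*((-9 - 30)/(16 - 18)) = sqrt(52)*(-39/(-2)) = (2*sqrt(13))*(-39*(-1/2)) = (2*sqrt(13))*(39/2) = 39*sqrt(13)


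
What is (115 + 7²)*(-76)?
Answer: -12464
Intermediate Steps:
(115 + 7²)*(-76) = (115 + 49)*(-76) = 164*(-76) = -12464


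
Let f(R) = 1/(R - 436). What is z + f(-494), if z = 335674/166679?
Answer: 312010141/155011470 ≈ 2.0128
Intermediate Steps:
z = 335674/166679 (z = 335674*(1/166679) = 335674/166679 ≈ 2.0139)
f(R) = 1/(-436 + R)
z + f(-494) = 335674/166679 + 1/(-436 - 494) = 335674/166679 + 1/(-930) = 335674/166679 - 1/930 = 312010141/155011470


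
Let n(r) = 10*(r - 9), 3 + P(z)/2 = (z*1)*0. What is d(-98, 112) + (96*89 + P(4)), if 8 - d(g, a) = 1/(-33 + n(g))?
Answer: 9426239/1103 ≈ 8546.0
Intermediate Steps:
P(z) = -6 (P(z) = -6 + 2*((z*1)*0) = -6 + 2*(z*0) = -6 + 2*0 = -6 + 0 = -6)
n(r) = -90 + 10*r (n(r) = 10*(-9 + r) = -90 + 10*r)
d(g, a) = 8 - 1/(-123 + 10*g) (d(g, a) = 8 - 1/(-33 + (-90 + 10*g)) = 8 - 1/(-123 + 10*g))
d(-98, 112) + (96*89 + P(4)) = 5*(-197 + 16*(-98))/(-123 + 10*(-98)) + (96*89 - 6) = 5*(-197 - 1568)/(-123 - 980) + (8544 - 6) = 5*(-1765)/(-1103) + 8538 = 5*(-1/1103)*(-1765) + 8538 = 8825/1103 + 8538 = 9426239/1103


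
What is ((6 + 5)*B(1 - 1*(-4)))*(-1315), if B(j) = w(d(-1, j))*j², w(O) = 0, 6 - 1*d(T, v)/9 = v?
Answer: 0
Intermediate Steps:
d(T, v) = 54 - 9*v
B(j) = 0 (B(j) = 0*j² = 0)
((6 + 5)*B(1 - 1*(-4)))*(-1315) = ((6 + 5)*0)*(-1315) = (11*0)*(-1315) = 0*(-1315) = 0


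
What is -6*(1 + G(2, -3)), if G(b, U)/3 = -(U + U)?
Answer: -114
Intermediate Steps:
G(b, U) = -6*U (G(b, U) = 3*(-(U + U)) = 3*(-2*U) = -6*U)
-6*(1 + G(2, -3)) = -6*(1 - 6*(-3)) = -6*(1 + 18) = -6*19 = -114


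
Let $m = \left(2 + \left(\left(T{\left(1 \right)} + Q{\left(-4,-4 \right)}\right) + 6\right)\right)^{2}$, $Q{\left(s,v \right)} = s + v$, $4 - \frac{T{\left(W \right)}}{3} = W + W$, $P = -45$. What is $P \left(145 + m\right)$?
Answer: $-8145$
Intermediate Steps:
$T{\left(W \right)} = 12 - 6 W$ ($T{\left(W \right)} = 12 - 3 \left(W + W\right) = 12 - 3 \cdot 2 W = 12 - 6 W$)
$m = 36$ ($m = \left(2 + \left(\left(\left(12 - 6\right) - 8\right) + 6\right)\right)^{2} = \left(2 + \left(\left(6 - 8\right) + 6\right)\right)^{2} = \left(2 + \left(-2 + 6\right)\right)^{2} = \left(2 + 4\right)^{2} = 6^{2} = 36$)
$P \left(145 + m\right) = - 45 \left(145 + 36\right) = \left(-45\right) 181 = -8145$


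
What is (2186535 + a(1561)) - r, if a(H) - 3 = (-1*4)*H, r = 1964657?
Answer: 215637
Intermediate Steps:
a(H) = 3 - 4*H (a(H) = 3 + (-1*4)*H = 3 - 4*H)
(2186535 + a(1561)) - r = (2186535 + (3 - 4*1561)) - 1*1964657 = (2186535 + (3 - 6244)) - 1964657 = (2186535 - 6241) - 1964657 = 2180294 - 1964657 = 215637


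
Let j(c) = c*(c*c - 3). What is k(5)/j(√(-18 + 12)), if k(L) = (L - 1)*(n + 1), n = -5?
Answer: -8*I*√6/27 ≈ -0.72577*I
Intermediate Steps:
j(c) = c*(-3 + c²) (j(c) = c*(c² - 3) = c*(-3 + c²))
k(L) = 4 - 4*L (k(L) = (L - 1)*(-5 + 1) = (-1 + L)*(-4) = 4 - 4*L)
k(5)/j(√(-18 + 12)) = (4 - 4*5)/((√(-18 + 12)*(-3 + (√(-18 + 12))²))) = (4 - 20)/((√(-6)*(-3 + (√(-6))²))) = -16*(-I*√6/(6*(-3 + (I*√6)²))) = -16*(-I*√6/(6*(-3 - 6))) = -16*I*√6/54 = -8*I*√6/27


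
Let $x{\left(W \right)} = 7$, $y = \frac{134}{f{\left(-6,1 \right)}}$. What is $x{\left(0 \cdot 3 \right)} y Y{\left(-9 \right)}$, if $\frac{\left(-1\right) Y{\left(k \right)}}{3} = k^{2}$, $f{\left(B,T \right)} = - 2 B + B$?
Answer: $-37989$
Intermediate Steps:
$f{\left(B,T \right)} = - B$
$y = \frac{67}{3}$ ($y = \frac{134}{\left(-1\right) \left(-6\right)} = \frac{134}{6} = 134 \cdot \frac{1}{6} = \frac{67}{3} \approx 22.333$)
$Y{\left(k \right)} = - 3 k^{2}$
$x{\left(0 \cdot 3 \right)} y Y{\left(-9 \right)} = 7 \cdot \frac{67}{3} \left(- 3 \left(-9\right)^{2}\right) = \frac{469 \left(\left(-3\right) 81\right)}{3} = \frac{469}{3} \left(-243\right) = -37989$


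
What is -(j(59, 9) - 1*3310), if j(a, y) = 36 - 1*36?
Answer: 3310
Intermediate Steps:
j(a, y) = 0 (j(a, y) = 36 - 36 = 0)
-(j(59, 9) - 1*3310) = -(0 - 1*3310) = -(0 - 3310) = -1*(-3310) = 3310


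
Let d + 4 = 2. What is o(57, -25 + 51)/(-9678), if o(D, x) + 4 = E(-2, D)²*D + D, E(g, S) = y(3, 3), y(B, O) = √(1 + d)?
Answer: 2/4839 ≈ 0.00041331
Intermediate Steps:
d = -2 (d = -4 + 2 = -2)
y(B, O) = I (y(B, O) = √(1 - 2) = √(-1) = I)
E(g, S) = I
o(D, x) = -4 (o(D, x) = -4 + (I²*D + D) = -4 + (-D + D) = -4 + 0 = -4)
o(57, -25 + 51)/(-9678) = -4/(-9678) = -4*(-1/9678) = 2/4839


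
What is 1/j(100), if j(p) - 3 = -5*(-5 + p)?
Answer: -1/472 ≈ -0.0021186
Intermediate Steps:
j(p) = 28 - 5*p (j(p) = 3 - 5*(-5 + p) = 3 + (25 - 5*p) = 28 - 5*p)
1/j(100) = 1/(28 - 5*100) = 1/(28 - 500) = 1/(-472) = -1/472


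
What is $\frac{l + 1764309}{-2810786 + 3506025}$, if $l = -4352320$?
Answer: $- \frac{2588011}{695239} \approx -3.7225$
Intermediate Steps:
$\frac{l + 1764309}{-2810786 + 3506025} = \frac{-4352320 + 1764309}{-2810786 + 3506025} = - \frac{2588011}{695239}$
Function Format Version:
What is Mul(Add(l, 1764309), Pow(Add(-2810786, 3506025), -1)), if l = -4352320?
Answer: Rational(-2588011, 695239) ≈ -3.7225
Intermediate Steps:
Mul(Add(l, 1764309), Pow(Add(-2810786, 3506025), -1)) = Mul(Add(-4352320, 1764309), Pow(Add(-2810786, 3506025), -1)) = Mul(-2588011, Pow(695239, -1)) = Mul(-2588011, Rational(1, 695239)) = Rational(-2588011, 695239)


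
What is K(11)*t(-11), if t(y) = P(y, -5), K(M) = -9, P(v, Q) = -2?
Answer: 18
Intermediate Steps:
t(y) = -2
K(11)*t(-11) = -9*(-2) = 18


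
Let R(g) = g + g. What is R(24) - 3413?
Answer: -3365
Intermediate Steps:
R(g) = 2*g
R(24) - 3413 = 2*24 - 3413 = 48 - 3413 = -3365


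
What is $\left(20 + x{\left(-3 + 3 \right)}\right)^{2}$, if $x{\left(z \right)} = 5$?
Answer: $625$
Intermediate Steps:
$\left(20 + x{\left(-3 + 3 \right)}\right)^{2} = \left(20 + 5\right)^{2} = 25^{2} = 625$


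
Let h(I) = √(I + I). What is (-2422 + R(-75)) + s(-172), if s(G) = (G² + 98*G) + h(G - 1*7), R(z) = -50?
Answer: 10256 + I*√358 ≈ 10256.0 + 18.921*I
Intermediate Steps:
h(I) = √2*√I (h(I) = √(2*I) = √2*√I)
s(G) = G² + 98*G + √2*√(-7 + G) (s(G) = (G² + 98*G) + √2*√(G - 1*7) = (G² + 98*G) + √2*√(G - 7) = (G² + 98*G) + √2*√(-7 + G) = G² + 98*G + √2*√(-7 + G))
(-2422 + R(-75)) + s(-172) = (-2422 - 50) + ((-172)² + √(-14 + 2*(-172)) + 98*(-172)) = -2472 + (29584 + √(-14 - 344) - 16856) = -2472 + (29584 + √(-358) - 16856) = -2472 + (29584 + I*√358 - 16856) = -2472 + (12728 + I*√358) = 10256 + I*√358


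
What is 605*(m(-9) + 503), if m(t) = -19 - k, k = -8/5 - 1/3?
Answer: 881969/3 ≈ 2.9399e+5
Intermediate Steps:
k = -29/15 (k = -8*⅕ - 1*⅓ = -8/5 - ⅓ = -29/15 ≈ -1.9333)
m(t) = -256/15 (m(t) = -19 - 1*(-29/15) = -19 + 29/15 = -256/15)
605*(m(-9) + 503) = 605*(-256/15 + 503) = 605*(7289/15) = 881969/3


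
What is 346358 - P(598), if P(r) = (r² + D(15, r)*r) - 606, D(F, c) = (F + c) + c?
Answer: -734818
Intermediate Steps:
D(F, c) = F + 2*c
P(r) = -606 + r² + r*(15 + 2*r) (P(r) = (r² + (15 + 2*r)*r) - 606 = (r² + r*(15 + 2*r)) - 606 = -606 + r² + r*(15 + 2*r))
346358 - P(598) = 346358 - (-606 + 3*598² + 15*598) = 346358 - (-606 + 3*357604 + 8970) = 346358 - (-606 + 1072812 + 8970) = 346358 - 1*1081176 = 346358 - 1081176 = -734818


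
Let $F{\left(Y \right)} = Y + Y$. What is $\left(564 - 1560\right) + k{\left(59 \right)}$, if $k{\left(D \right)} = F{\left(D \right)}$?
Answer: $-878$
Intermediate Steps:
$F{\left(Y \right)} = 2 Y$
$k{\left(D \right)} = 2 D$
$\left(564 - 1560\right) + k{\left(59 \right)} = \left(564 - 1560\right) + 2 \cdot 59 = -996 + 118 = -878$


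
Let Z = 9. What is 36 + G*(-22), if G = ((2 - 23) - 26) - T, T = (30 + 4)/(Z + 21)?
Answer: 16424/15 ≈ 1094.9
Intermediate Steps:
T = 17/15 (T = (30 + 4)/(9 + 21) = 34/30 = 34*(1/30) = 17/15 ≈ 1.1333)
G = -722/15 (G = ((2 - 23) - 26) - 1*17/15 = (-21 - 26) - 17/15 = -47 - 17/15 = -722/15 ≈ -48.133)
36 + G*(-22) = 36 - 722/15*(-22) = 36 + 15884/15 = 16424/15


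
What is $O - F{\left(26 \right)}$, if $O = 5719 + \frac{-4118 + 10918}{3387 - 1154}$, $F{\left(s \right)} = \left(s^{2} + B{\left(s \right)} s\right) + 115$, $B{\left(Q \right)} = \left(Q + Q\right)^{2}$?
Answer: $- \frac{145977808}{2233} \approx -65373.0$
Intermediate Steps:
$B{\left(Q \right)} = 4 Q^{2}$ ($B{\left(Q \right)} = \left(2 Q\right)^{2} = 4 Q^{2}$)
$F{\left(s \right)} = 115 + s^{2} + 4 s^{3}$ ($F{\left(s \right)} = \left(s^{2} + 4 s^{2} s\right) + 115 = \left(s^{2} + 4 s^{3}\right) + 115 = 115 + s^{2} + 4 s^{3}$)
$O = \frac{12777327}{2233}$ ($O = 5719 + \frac{6800}{2233} = \frac{12777327}{2233} \approx 5722.0$)
$O - F{\left(26 \right)} = \frac{12777327}{2233} - \left(115 + 26^{2} + 4 \cdot 26^{3}\right) = \frac{12777327}{2233} - \left(115 + 676 + 4 \cdot 17576\right) = \frac{12777327}{2233} - \left(115 + 676 + 70304\right) = \frac{12777327}{2233} - 71095 = - \frac{145977808}{2233}$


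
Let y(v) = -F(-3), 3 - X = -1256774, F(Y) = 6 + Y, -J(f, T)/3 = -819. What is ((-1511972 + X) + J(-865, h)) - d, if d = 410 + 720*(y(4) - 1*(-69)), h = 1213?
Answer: -300668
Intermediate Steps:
J(f, T) = 2457 (J(f, T) = -3*(-819) = 2457)
X = 1256777 (X = 3 - 1*(-1256774) = 3 + 1256774 = 1256777)
y(v) = -3 (y(v) = -(6 - 3) = -1*3 = -3)
d = 47930 (d = 410 + 720*(-3 - 1*(-69)) = 410 + 720*(-3 + 69) = 410 + 720*66 = 410 + 47520 = 47930)
((-1511972 + X) + J(-865, h)) - d = ((-1511972 + 1256777) + 2457) - 1*47930 = (-255195 + 2457) - 47930 = -252738 - 47930 = -300668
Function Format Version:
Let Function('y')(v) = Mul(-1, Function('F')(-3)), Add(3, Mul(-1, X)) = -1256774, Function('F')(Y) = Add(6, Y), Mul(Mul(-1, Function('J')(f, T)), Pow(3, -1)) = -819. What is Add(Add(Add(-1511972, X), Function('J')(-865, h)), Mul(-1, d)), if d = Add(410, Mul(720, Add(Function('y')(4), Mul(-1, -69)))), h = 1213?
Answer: -300668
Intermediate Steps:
Function('J')(f, T) = 2457 (Function('J')(f, T) = Mul(-3, -819) = 2457)
X = 1256777 (X = Add(3, Mul(-1, -1256774)) = Add(3, 1256774) = 1256777)
Function('y')(v) = -3 (Function('y')(v) = Mul(-1, Add(6, -3)) = Mul(-1, 3) = -3)
d = 47930 (d = Add(410, Mul(720, Add(-3, Mul(-1, -69)))) = Add(410, Mul(720, Add(-3, 69))) = Add(410, Mul(720, 66)) = Add(410, 47520) = 47930)
Add(Add(Add(-1511972, X), Function('J')(-865, h)), Mul(-1, d)) = Add(Add(Add(-1511972, 1256777), 2457), Mul(-1, 47930)) = Add(Add(-255195, 2457), -47930) = Add(-252738, -47930) = -300668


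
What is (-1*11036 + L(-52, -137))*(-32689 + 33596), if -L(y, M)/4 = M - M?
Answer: -10009652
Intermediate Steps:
L(y, M) = 0 (L(y, M) = -4*(M - M) = -4*0 = 0)
(-1*11036 + L(-52, -137))*(-32689 + 33596) = (-1*11036 + 0)*(-32689 + 33596) = (-11036 + 0)*907 = -11036*907 = -10009652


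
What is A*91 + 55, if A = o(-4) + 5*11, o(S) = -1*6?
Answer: 4514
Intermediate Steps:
o(S) = -6
A = 49 (A = -6 + 5*11 = -6 + 55 = 49)
A*91 + 55 = 49*91 + 55 = 4459 + 55 = 4514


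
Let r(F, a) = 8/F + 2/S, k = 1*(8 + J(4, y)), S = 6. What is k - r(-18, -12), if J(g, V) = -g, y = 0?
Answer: 37/9 ≈ 4.1111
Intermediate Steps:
k = 4 (k = 1*(8 - 1*4) = 1*(8 - 4) = 1*4 = 4)
r(F, a) = ⅓ + 8/F (r(F, a) = 8/F + 2/6 = 8/F + 2*(⅙) = 8/F + ⅓ = ⅓ + 8/F)
k - r(-18, -12) = 4 - (24 - 18)/(3*(-18)) = 4 - (-1)*6/(3*18) = 4 - 1*(-⅑) = 4 + ⅑ = 37/9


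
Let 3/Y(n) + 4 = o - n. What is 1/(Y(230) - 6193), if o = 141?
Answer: -31/191984 ≈ -0.00016147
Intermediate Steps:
Y(n) = 3/(137 - n) (Y(n) = 3/(-4 + (141 - n)) = 3/(137 - n))
1/(Y(230) - 6193) = 1/(-3/(-137 + 230) - 6193) = 1/(-3/93 - 6193) = 1/(-3*1/93 - 6193) = 1/(-1/31 - 6193) = 1/(-191984/31) = -31/191984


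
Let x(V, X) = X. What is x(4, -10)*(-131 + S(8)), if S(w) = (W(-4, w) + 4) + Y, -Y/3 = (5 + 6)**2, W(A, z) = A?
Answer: 4940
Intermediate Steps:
Y = -363 (Y = -3*(5 + 6)**2 = -3*11**2 = -3*121 = -363)
S(w) = -363 (S(w) = (-4 + 4) - 363 = 0 - 363 = -363)
x(4, -10)*(-131 + S(8)) = -10*(-131 - 363) = -10*(-494) = 4940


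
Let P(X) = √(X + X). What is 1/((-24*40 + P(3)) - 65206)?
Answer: -33083/2188969775 - √6/4377939550 ≈ -1.5114e-5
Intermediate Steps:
P(X) = √2*√X (P(X) = √(2*X) = √2*√X)
1/((-24*40 + P(3)) - 65206) = 1/((-24*40 + √2*√3) - 65206) = 1/((-960 + √6) - 65206) = 1/(-66166 + √6)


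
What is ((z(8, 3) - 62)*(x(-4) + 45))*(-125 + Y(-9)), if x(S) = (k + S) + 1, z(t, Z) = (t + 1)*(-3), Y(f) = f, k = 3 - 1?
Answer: 524744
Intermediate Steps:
k = 2
z(t, Z) = -3 - 3*t (z(t, Z) = (1 + t)*(-3) = -3 - 3*t)
x(S) = 3 + S (x(S) = (2 + S) + 1 = 3 + S)
((z(8, 3) - 62)*(x(-4) + 45))*(-125 + Y(-9)) = (((-3 - 3*8) - 62)*((3 - 4) + 45))*(-125 - 9) = (((-3 - 24) - 62)*(-1 + 45))*(-134) = ((-27 - 62)*44)*(-134) = -89*44*(-134) = -3916*(-134) = 524744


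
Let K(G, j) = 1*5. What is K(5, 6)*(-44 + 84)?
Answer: 200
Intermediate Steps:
K(G, j) = 5
K(5, 6)*(-44 + 84) = 5*(-44 + 84) = 5*40 = 200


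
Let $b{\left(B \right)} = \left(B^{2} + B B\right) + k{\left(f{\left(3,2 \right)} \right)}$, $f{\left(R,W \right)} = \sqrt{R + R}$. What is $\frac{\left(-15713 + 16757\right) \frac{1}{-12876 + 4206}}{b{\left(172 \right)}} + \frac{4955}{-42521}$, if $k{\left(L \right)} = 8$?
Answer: $- \frac{211853039627}{1817970897860} \approx -0.11653$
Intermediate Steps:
$f{\left(R,W \right)} = \sqrt{2} \sqrt{R}$ ($f{\left(R,W \right)} = \sqrt{2 R} = \sqrt{2} \sqrt{R}$)
$b{\left(B \right)} = 8 + 2 B^{2}$ ($b{\left(B \right)} = \left(B^{2} + B B\right) + 8 = \left(B^{2} + B^{2}\right) + 8 = 2 B^{2} + 8 = 8 + 2 B^{2}$)
$\frac{\left(-15713 + 16757\right) \frac{1}{-12876 + 4206}}{b{\left(172 \right)}} + \frac{4955}{-42521} = \frac{\left(-15713 + 16757\right) \frac{1}{-12876 + 4206}}{8 + 2 \cdot 172^{2}} + \frac{4955}{-42521} = \frac{1044 \frac{1}{-8670}}{8 + 2 \cdot 29584} + 4955 \left(- \frac{1}{42521}\right) = \frac{1044 \left(- \frac{1}{8670}\right)}{8 + 59168} - \frac{4955}{42521} = - \frac{174}{1445 \cdot 59176} - \frac{4955}{42521} = \left(- \frac{174}{1445}\right) \frac{1}{59176} - \frac{4955}{42521} = - \frac{87}{42754660} - \frac{4955}{42521} = - \frac{211853039627}{1817970897860}$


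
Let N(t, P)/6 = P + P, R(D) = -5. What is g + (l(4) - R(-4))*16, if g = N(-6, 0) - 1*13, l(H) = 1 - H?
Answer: 19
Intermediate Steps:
N(t, P) = 12*P (N(t, P) = 6*(P + P) = 6*(2*P) = 12*P)
g = -13 (g = 12*0 - 1*13 = 0 - 13 = -13)
g + (l(4) - R(-4))*16 = -13 + ((1 - 1*4) - 1*(-5))*16 = -13 + ((1 - 4) + 5)*16 = -13 + (-3 + 5)*16 = -13 + 2*16 = -13 + 32 = 19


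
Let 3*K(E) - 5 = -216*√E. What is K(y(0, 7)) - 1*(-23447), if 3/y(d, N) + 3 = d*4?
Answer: 70346/3 - 72*I ≈ 23449.0 - 72.0*I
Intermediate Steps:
y(d, N) = 3/(-3 + 4*d) (y(d, N) = 3/(-3 + d*4) = 3/(-3 + 4*d))
K(E) = 5/3 - 72*√E (K(E) = 5/3 + (-216*√E)/3 = 5/3 - 72*√E)
K(y(0, 7)) - 1*(-23447) = (5/3 - 72*√3*(I*√3/3)) - 1*(-23447) = (5/3 - 72*√3*(I*√3/3)) + 23447 = (5/3 - 72*I) + 23447 = 70346/3 - 72*I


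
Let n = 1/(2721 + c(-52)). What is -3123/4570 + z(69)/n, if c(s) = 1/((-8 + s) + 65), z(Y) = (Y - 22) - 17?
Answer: 373073397/4570 ≈ 81635.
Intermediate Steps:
z(Y) = -39 + Y (z(Y) = (-22 + Y) - 17 = -39 + Y)
c(s) = 1/(57 + s)
n = 5/13606 (n = 1/(2721 + 1/(57 - 52)) = 1/(2721 + 1/5) = 1/(2721 + ⅕) = 1/(13606/5) = 5/13606 ≈ 0.00036748)
-3123/4570 + z(69)/n = -3123/4570 + (-39 + 69)/(5/13606) = -3123*1/4570 + 30*(13606/5) = -3123/4570 + 81636 = 373073397/4570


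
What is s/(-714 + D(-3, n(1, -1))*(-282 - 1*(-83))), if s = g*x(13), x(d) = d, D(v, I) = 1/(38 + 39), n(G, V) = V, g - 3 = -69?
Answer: 66066/55177 ≈ 1.1973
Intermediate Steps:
g = -66 (g = 3 - 69 = -66)
D(v, I) = 1/77
s = -858 (s = -66*13 = -858)
s/(-714 + D(-3, n(1, -1))*(-282 - 1*(-83))) = -858/(-714 + (-282 - 1*(-83))/77) = -858/(-714 + (-282 + 83)/77) = -858/(-714 + (1/77)*(-199)) = -858/(-714 - 199/77) = -858/(-55177/77) = -858*(-77/55177) = 66066/55177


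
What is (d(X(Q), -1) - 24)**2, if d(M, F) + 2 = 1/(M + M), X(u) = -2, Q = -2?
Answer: 11025/16 ≈ 689.06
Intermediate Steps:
d(M, F) = -2 + 1/(2*M) (d(M, F) = -2 + 1/(M + M) = -2 + 1/(2*M))
(d(X(Q), -1) - 24)**2 = ((-2 + (1/2)/(-2)) - 24)**2 = ((-2 + (1/2)*(-1/2)) - 24)**2 = ((-2 - 1/4) - 24)**2 = (-9/4 - 24)**2 = (-105/4)**2 = 11025/16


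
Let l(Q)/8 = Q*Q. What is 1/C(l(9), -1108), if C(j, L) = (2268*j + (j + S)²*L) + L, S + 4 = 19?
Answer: -1/485573896 ≈ -2.0594e-9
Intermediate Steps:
l(Q) = 8*Q² (l(Q) = 8*(Q*Q) = 8*Q²)
S = 15 (S = -4 + 19 = 15)
C(j, L) = L + 2268*j + L*(15 + j)² (C(j, L) = (2268*j + (j + 15)²*L) + L = (2268*j + (15 + j)²*L) + L = (2268*j + L*(15 + j)²) + L = L + 2268*j + L*(15 + j)²)
1/C(l(9), -1108) = 1/(-1108 + 2268*(8*9²) - 1108*(15 + 8*9²)²) = 1/(-1108 + 2268*(8*81) - 1108*(15 + 8*81)²) = 1/(-1108 + 2268*648 - 1108*(15 + 648)²) = 1/(-1108 + 1469664 - 1108*663²) = 1/(-1108 + 1469664 - 1108*439569) = 1/(-1108 + 1469664 - 487042452) = 1/(-485573896) = -1/485573896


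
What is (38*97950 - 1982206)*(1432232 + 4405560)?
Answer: 10157139274048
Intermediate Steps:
(38*97950 - 1982206)*(1432232 + 4405560) = (3722100 - 1982206)*5837792 = 1739894*5837792 = 10157139274048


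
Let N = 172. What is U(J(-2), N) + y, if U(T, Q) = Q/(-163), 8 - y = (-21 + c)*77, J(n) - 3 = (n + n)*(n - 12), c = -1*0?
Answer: 264703/163 ≈ 1623.9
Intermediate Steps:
c = 0
J(n) = 3 + 2*n*(-12 + n) (J(n) = 3 + (n + n)*(n - 12) = 3 + (2*n)*(-12 + n) = 3 + 2*n*(-12 + n))
y = 1625 (y = 8 - (-21 + 0)*77 = 8 - (-21)*77 = 8 - 1*(-1617) = 8 + 1617 = 1625)
U(T, Q) = -Q/163 (U(T, Q) = Q*(-1/163) = -Q/163)
U(J(-2), N) + y = -1/163*172 + 1625 = -172/163 + 1625 = 264703/163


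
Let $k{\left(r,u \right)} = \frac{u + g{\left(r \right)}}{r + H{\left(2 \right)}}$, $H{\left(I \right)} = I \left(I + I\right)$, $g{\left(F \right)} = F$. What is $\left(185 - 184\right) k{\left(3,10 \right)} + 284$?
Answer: $\frac{3137}{11} \approx 285.18$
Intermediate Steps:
$H{\left(I \right)} = 2 I^{2}$ ($H{\left(I \right)} = I 2 I = 2 I^{2}$)
$k{\left(r,u \right)} = \frac{r + u}{8 + r}$ ($k{\left(r,u \right)} = \frac{u + r}{r + 2 \cdot 2^{2}} = \frac{r + u}{r + 2 \cdot 4} = \frac{r + u}{r + 8} = \frac{r + u}{8 + r}$)
$\left(185 - 184\right) k{\left(3,10 \right)} + 284 = \left(185 - 184\right) \frac{3 + 10}{8 + 3} + 284 = \left(185 - 184\right) \frac{1}{11} \cdot 13 + 284 = 1 \cdot \frac{1}{11} \cdot 13 + 284 = 1 \cdot \frac{13}{11} + 284 = \frac{13}{11} + 284 = \frac{3137}{11}$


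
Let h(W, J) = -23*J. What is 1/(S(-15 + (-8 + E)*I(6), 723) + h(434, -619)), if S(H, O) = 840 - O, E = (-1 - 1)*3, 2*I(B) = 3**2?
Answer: 1/14354 ≈ 6.9667e-5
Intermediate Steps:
I(B) = 9/2 (I(B) = (1/2)*3**2 = (1/2)*9 = 9/2)
E = -6 (E = -2*3 = -6)
1/(S(-15 + (-8 + E)*I(6), 723) + h(434, -619)) = 1/((840 - 1*723) - 23*(-619)) = 1/((840 - 723) + 14237) = 1/(117 + 14237) = 1/14354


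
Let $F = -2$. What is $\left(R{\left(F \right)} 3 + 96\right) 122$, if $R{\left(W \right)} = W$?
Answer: $10980$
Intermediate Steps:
$\left(R{\left(F \right)} 3 + 96\right) 122 = \left(\left(-2\right) 3 + 96\right) 122 = \left(-6 + 96\right) 122 = 90 \cdot 122 = 10980$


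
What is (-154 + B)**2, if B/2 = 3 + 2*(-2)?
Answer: 24336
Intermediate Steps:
B = -2 (B = 2*(3 + 2*(-2)) = 2*(3 - 4) = 2*(-1) = -2)
(-154 + B)**2 = (-154 - 2)**2 = (-156)**2 = 24336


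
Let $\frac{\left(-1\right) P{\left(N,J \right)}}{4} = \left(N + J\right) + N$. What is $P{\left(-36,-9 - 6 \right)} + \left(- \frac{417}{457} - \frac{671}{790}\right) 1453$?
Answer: $- \frac{798581441}{361030} \approx -2212.0$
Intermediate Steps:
$P{\left(N,J \right)} = - 8 N - 4 J$ ($P{\left(N,J \right)} = - 4 \left(\left(N + J\right) + N\right) = - 4 \left(\left(J + N\right) + N\right) = - 4 \left(J + 2 N\right) = - 8 N - 4 J$)
$P{\left(-36,-9 - 6 \right)} + \left(- \frac{417}{457} - \frac{671}{790}\right) 1453 = \left(\left(-8\right) \left(-36\right) - 4 \left(-9 - 6\right)\right) + \left(- \frac{417}{457} - \frac{671}{790}\right) 1453 = \left(288 - 4 \left(-9 - 6\right)\right) + \left(\left(-417\right) \frac{1}{457} - \frac{671}{790}\right) 1453 = \left(288 - -60\right) + \left(- \frac{417}{457} - \frac{671}{790}\right) 1453 = \left(288 + 60\right) - \frac{924219881}{361030} = 348 - \frac{924219881}{361030} = - \frac{798581441}{361030}$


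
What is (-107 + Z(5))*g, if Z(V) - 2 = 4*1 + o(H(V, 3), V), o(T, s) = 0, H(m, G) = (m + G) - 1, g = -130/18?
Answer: 6565/9 ≈ 729.44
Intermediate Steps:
g = -65/9 (g = -130*1/18 = -65/9 ≈ -7.2222)
H(m, G) = -1 + G + m (H(m, G) = (G + m) - 1 = -1 + G + m)
Z(V) = 6 (Z(V) = 2 + (4*1 + 0) = 2 + (4 + 0) = 2 + 4 = 6)
(-107 + Z(5))*g = (-107 + 6)*(-65/9) = -101*(-65/9) = 6565/9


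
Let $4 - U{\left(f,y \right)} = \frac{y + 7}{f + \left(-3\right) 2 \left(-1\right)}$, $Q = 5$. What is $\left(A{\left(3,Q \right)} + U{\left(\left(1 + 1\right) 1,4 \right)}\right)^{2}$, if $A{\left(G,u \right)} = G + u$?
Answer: $\frac{7225}{64} \approx 112.89$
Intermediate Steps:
$U{\left(f,y \right)} = 4 - \frac{7 + y}{6 + f}$ ($U{\left(f,y \right)} = 4 - \frac{y + 7}{f + \left(-3\right) 2 \left(-1\right)} = 4 - \frac{7 + y}{f - -6} = 4 - \frac{7 + y}{f + 6} = 4 - \frac{7 + y}{6 + f}$)
$\left(A{\left(3,Q \right)} + U{\left(\left(1 + 1\right) 1,4 \right)}\right)^{2} = \left(\left(3 + 5\right) + \frac{17 - 4 + 4 \left(1 + 1\right) 1}{6 + \left(1 + 1\right) 1}\right)^{2} = \left(8 + \frac{17 - 4 + 4 \cdot 2 \cdot 1}{6 + 2 \cdot 1}\right)^{2} = \left(8 + \frac{17 - 4 + 4 \cdot 2}{6 + 2}\right)^{2} = \left(8 + \frac{17 - 4 + 8}{8}\right)^{2} = \left(8 + \frac{1}{8} \cdot 21\right)^{2} = \left(8 + \frac{21}{8}\right)^{2} = \left(\frac{85}{8}\right)^{2} = \frac{7225}{64}$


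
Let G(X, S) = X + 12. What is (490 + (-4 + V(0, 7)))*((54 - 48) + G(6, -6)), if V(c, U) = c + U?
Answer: 11832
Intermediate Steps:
G(X, S) = 12 + X
V(c, U) = U + c
(490 + (-4 + V(0, 7)))*((54 - 48) + G(6, -6)) = (490 + (-4 + (7 + 0)))*((54 - 48) + (12 + 6)) = (490 + (-4 + 7))*(6 + 18) = (490 + 3)*24 = 493*24 = 11832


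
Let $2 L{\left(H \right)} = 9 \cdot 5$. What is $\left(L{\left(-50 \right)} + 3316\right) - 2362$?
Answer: $\frac{1953}{2} \approx 976.5$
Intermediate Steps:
$L{\left(H \right)} = \frac{45}{2}$ ($L{\left(H \right)} = \frac{9 \cdot 5}{2} = \frac{1}{2} \cdot 45 = \frac{45}{2}$)
$\left(L{\left(-50 \right)} + 3316\right) - 2362 = \left(\frac{45}{2} + 3316\right) - 2362 = \frac{6677}{2} - 2362 = \frac{1953}{2}$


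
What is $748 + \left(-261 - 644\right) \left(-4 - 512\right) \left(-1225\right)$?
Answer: $-572049752$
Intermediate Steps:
$748 + \left(-261 - 644\right) \left(-4 - 512\right) \left(-1225\right) = 748 + \left(-905\right) \left(-516\right) \left(-1225\right) = 748 + 466980 \left(-1225\right) = 748 - 572050500 = -572049752$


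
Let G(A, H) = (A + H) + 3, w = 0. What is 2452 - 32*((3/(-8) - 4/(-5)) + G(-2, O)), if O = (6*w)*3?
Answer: 12032/5 ≈ 2406.4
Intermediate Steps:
O = 0 (O = (6*0)*3 = 0*3 = 0)
G(A, H) = 3 + A + H
2452 - 32*((3/(-8) - 4/(-5)) + G(-2, O)) = 2452 - 32*((3/(-8) - 4/(-5)) + (3 - 2 + 0)) = 2452 - 32*((3*(-⅛) - 4*(-⅕)) + 1) = 2452 - 32*((-3/8 + ⅘) + 1) = 2452 - 32*(17/40 + 1) = 2452 - 32*57/40 = 2452 - 1*228/5 = 2452 - 228/5 = 12032/5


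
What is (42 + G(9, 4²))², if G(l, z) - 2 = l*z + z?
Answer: 41616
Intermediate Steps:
G(l, z) = 2 + z + l*z (G(l, z) = 2 + (l*z + z) = 2 + (z + l*z) = 2 + z + l*z)
(42 + G(9, 4²))² = (42 + (2 + 4² + 9*4²))² = (42 + (2 + 16 + 9*16))² = (42 + (2 + 16 + 144))² = (42 + 162)² = 204² = 41616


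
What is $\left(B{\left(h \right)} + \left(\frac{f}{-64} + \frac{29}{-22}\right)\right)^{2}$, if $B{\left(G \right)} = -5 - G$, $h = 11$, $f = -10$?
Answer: $\frac{36493681}{123904} \approx 294.53$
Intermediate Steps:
$\left(B{\left(h \right)} + \left(\frac{f}{-64} + \frac{29}{-22}\right)\right)^{2} = \left(\left(-5 - 11\right) + \left(- \frac{10}{-64} + \frac{29}{-22}\right)\right)^{2} = \left(\left(-5 - 11\right) + \left(\left(-10\right) \left(- \frac{1}{64}\right) + 29 \left(- \frac{1}{22}\right)\right)\right)^{2} = \left(-16 + \left(\frac{5}{32} - \frac{29}{22}\right)\right)^{2} = \left(-16 - \frac{409}{352}\right)^{2} = \left(- \frac{6041}{352}\right)^{2} = \frac{36493681}{123904}$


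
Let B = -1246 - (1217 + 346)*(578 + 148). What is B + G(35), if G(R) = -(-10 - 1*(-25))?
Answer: -1135999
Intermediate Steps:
G(R) = -15 (G(R) = -(-10 + 25) = -1*15 = -15)
B = -1135984 (B = -1246 - 1563*726 = -1246 - 1*1134738 = -1246 - 1134738 = -1135984)
B + G(35) = -1135984 - 15 = -1135999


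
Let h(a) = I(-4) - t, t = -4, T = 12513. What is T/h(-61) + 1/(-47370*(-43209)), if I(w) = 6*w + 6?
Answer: -6402934414819/7163836155 ≈ -893.79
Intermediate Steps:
I(w) = 6 + 6*w
h(a) = -14 (h(a) = (6 + 6*(-4)) - 1*(-4) = (6 - 24) + 4 = -18 + 4 = -14)
T/h(-61) + 1/(-47370*(-43209)) = 12513/(-14) + 1/(-47370*(-43209)) = 12513*(-1/14) - 1/47370*(-1/43209) = -12513/14 + 1/2046810330 = -6402934414819/7163836155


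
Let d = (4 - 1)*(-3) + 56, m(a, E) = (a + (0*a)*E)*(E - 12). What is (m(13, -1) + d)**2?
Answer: 14884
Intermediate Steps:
m(a, E) = a*(-12 + E) (m(a, E) = (a + 0*E)*(-12 + E) = (a + 0)*(-12 + E) = a*(-12 + E))
d = 47 (d = 3*(-3) + 56 = -9 + 56 = 47)
(m(13, -1) + d)**2 = (13*(-12 - 1) + 47)**2 = (13*(-13) + 47)**2 = (-169 + 47)**2 = (-122)**2 = 14884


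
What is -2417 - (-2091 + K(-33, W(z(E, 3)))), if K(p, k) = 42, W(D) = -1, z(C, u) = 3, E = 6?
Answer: -368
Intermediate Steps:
-2417 - (-2091 + K(-33, W(z(E, 3)))) = -2417 - (-2091 + 42) = -2417 - 1*(-2049) = -2417 + 2049 = -368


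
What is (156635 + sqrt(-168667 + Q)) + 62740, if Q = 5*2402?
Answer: 219375 + I*sqrt(156657) ≈ 2.1938e+5 + 395.8*I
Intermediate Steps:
Q = 12010
(156635 + sqrt(-168667 + Q)) + 62740 = (156635 + sqrt(-168667 + 12010)) + 62740 = (156635 + sqrt(-156657)) + 62740 = (156635 + I*sqrt(156657)) + 62740 = 219375 + I*sqrt(156657)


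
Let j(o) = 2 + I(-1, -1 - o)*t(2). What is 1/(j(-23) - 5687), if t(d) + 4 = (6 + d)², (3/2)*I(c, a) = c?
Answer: -1/5725 ≈ -0.00017467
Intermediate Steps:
I(c, a) = 2*c/3
t(d) = -4 + (6 + d)²
j(o) = -38 (j(o) = 2 + ((⅔)*(-1))*(-4 + (6 + 2)²) = 2 - 2*(-4 + 8²)/3 = 2 - 2*(-4 + 64)/3 = 2 - ⅔*60 = 2 - 40 = -38)
1/(j(-23) - 5687) = 1/(-38 - 5687) = 1/(-5725) = -1/5725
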